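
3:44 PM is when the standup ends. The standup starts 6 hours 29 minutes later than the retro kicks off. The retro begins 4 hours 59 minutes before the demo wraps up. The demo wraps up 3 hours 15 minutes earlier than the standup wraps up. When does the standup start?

1:59 PM

The demo ends at 3:44 PM − 195 min = 12:29 PM.
The retro starts at 12:29 PM − 299 min = 7:30 AM.
The standup starts at 7:30 AM + 389 min = 1:59 PM.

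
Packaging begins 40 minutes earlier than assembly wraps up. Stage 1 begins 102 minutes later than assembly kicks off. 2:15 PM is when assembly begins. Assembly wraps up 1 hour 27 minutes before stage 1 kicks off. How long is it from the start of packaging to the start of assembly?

25 minutes

Stage 1 starts at 2:15 PM + 102 min = 3:57 PM.
Assembly ends at 3:57 PM − 87 min = 2:30 PM.
Packaging starts at 2:30 PM − 40 min = 1:50 PM.
From 1:50 PM to 2:15 PM is 25 minutes.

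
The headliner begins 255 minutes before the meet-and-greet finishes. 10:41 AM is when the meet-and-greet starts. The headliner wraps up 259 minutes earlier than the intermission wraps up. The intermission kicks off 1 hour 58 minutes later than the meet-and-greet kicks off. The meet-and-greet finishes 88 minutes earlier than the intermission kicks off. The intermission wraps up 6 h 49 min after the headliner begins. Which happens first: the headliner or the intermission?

The intermission starts at 10:41 AM + 118 min = 12:39 PM.
The meet-and-greet ends at 12:39 PM − 88 min = 11:11 AM.
The headliner starts at 11:11 AM − 255 min = 6:56 AM.
The headliner starts at 6:56 AM and the intermission starts at 12:39 PM, so the headliner is first.

the headliner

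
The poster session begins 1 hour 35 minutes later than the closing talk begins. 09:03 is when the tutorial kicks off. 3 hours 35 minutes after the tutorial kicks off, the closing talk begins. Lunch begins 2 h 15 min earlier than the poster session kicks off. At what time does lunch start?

The closing talk starts at 09:03 + 215 min = 12:38.
The poster session starts at 12:38 + 95 min = 14:13.
Lunch starts at 14:13 − 135 min = 11:58.

11:58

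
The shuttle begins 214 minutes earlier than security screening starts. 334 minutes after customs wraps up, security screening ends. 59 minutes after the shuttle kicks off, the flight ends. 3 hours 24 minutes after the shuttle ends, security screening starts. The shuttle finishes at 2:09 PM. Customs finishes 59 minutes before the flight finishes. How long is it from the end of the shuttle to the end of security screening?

Security screening starts at 2:09 PM + 204 min = 5:33 PM.
The shuttle starts at 5:33 PM − 214 min = 1:59 PM.
The flight ends at 1:59 PM + 59 min = 2:58 PM.
Customs ends at 2:58 PM − 59 min = 1:59 PM.
Security screening ends at 1:59 PM + 334 min = 7:33 PM.
From 2:09 PM to 7:33 PM is 5 hours 24 minutes.

5 hours 24 minutes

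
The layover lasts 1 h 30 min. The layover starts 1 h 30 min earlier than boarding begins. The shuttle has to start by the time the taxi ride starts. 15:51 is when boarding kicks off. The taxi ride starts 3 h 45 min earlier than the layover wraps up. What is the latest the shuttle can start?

The layover starts at 15:51 − 90 min = 14:21.
The layover ends at 14:21 + 90 min = 15:51.
The taxi ride starts at 15:51 − 225 min = 12:06.
The shuttle is bounded by the taxi ride, so the latest it can start is 12:06.

12:06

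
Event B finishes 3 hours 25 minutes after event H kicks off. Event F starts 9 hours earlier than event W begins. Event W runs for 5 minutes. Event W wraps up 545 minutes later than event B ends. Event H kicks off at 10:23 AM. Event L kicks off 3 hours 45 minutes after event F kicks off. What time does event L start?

Event B ends at 10:23 AM + 205 min = 1:48 PM.
Event W ends at 1:48 PM + 545 min = 10:53 PM.
Event W starts at 10:53 PM − 5 min = 10:48 PM.
Event F starts at 10:48 PM − 540 min = 1:48 PM.
Event L starts at 1:48 PM + 225 min = 5:33 PM.

5:33 PM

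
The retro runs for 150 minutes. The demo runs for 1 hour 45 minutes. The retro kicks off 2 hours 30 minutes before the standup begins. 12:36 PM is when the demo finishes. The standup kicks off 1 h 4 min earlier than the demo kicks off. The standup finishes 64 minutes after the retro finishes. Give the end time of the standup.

The demo starts at 12:36 PM − 105 min = 10:51 AM.
The standup starts at 10:51 AM − 64 min = 9:47 AM.
The retro starts at 9:47 AM − 150 min = 7:17 AM.
The retro ends at 7:17 AM + 150 min = 9:47 AM.
The standup ends at 9:47 AM + 64 min = 10:51 AM.

10:51 AM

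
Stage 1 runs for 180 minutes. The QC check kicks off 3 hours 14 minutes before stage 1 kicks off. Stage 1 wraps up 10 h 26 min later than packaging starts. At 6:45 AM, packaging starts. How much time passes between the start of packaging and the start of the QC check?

4 hours 12 minutes

Stage 1 ends at 6:45 AM + 626 min = 5:11 PM.
Stage 1 starts at 5:11 PM − 180 min = 2:11 PM.
The QC check starts at 2:11 PM − 194 min = 10:57 AM.
From 6:45 AM to 10:57 AM is 4 hours 12 minutes.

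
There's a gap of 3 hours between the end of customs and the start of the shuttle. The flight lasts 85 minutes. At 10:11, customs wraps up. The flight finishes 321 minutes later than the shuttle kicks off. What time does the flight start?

17:07

The shuttle starts at 10:11 + 180 min = 13:11.
The flight ends at 13:11 + 321 min = 18:32.
The flight starts at 18:32 − 85 min = 17:07.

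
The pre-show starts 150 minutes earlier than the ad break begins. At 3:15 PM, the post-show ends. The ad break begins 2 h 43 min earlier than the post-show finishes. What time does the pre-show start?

The ad break starts at 3:15 PM − 163 min = 12:32 PM.
The pre-show starts at 12:32 PM − 150 min = 10:02 AM.

10:02 AM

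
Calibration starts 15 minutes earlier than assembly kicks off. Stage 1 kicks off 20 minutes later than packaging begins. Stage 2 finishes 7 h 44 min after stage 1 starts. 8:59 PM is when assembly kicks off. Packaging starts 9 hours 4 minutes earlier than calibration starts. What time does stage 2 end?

Calibration starts at 8:59 PM − 15 min = 8:44 PM.
Packaging starts at 8:44 PM − 544 min = 11:40 AM.
Stage 1 starts at 11:40 AM + 20 min = 12:00 PM.
Stage 2 ends at 12:00 PM + 464 min = 7:44 PM.

7:44 PM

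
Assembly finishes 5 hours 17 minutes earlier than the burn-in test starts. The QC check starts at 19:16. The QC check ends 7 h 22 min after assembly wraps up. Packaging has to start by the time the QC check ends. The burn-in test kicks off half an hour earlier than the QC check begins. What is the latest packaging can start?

The burn-in test starts at 19:16 − 30 min = 18:46.
Assembly ends at 18:46 − 317 min = 13:29.
The QC check ends at 13:29 + 442 min = 20:51.
Packaging is bounded by the QC check, so the latest it can start is 20:51.

20:51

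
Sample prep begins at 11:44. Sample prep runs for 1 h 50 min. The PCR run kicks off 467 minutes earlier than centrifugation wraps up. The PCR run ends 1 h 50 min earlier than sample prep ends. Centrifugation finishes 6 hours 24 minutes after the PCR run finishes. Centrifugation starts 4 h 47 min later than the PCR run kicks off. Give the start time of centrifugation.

Sample prep ends at 11:44 + 110 min = 13:34.
The PCR run ends at 13:34 − 110 min = 11:44.
Centrifugation ends at 11:44 + 384 min = 18:08.
The PCR run starts at 18:08 − 467 min = 10:21.
Centrifugation starts at 10:21 + 287 min = 15:08.

15:08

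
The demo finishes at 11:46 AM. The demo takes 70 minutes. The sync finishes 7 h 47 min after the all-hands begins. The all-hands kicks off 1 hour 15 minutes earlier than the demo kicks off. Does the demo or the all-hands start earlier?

The demo starts at 11:46 AM − 70 min = 10:36 AM.
The all-hands starts at 10:36 AM − 75 min = 9:21 AM.
The demo starts at 10:36 AM and the all-hands starts at 9:21 AM, so the all-hands is first.

the all-hands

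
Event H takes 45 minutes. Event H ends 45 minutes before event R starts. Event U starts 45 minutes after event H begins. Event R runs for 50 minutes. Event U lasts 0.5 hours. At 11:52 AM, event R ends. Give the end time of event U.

10:47 AM

Event R starts at 11:52 AM − 50 min = 11:02 AM.
Event H ends at 11:02 AM − 45 min = 10:17 AM.
Event H starts at 10:17 AM − 45 min = 9:32 AM.
Event U starts at 9:32 AM + 45 min = 10:17 AM.
Event U ends at 10:17 AM + 30 min = 10:47 AM.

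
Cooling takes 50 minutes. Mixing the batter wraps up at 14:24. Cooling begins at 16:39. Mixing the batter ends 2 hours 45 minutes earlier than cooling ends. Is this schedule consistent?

No

Cooling ends at 16:39 + 50 min = 17:29.
Mixing the batter ends at 17:29 − 165 min = 14:44.
But mixing the batter is also said to end at 14:24 — a 20-minute conflict.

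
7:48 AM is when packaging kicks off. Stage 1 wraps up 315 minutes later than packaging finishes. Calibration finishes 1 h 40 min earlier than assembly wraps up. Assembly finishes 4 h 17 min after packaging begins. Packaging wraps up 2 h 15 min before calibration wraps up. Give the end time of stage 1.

1:25 PM

Assembly ends at 7:48 AM + 257 min = 12:05 PM.
Calibration ends at 12:05 PM − 100 min = 10:25 AM.
Packaging ends at 10:25 AM − 135 min = 8:10 AM.
Stage 1 ends at 8:10 AM + 315 min = 1:25 PM.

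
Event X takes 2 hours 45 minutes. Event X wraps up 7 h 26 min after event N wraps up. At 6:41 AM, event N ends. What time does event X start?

11:22 AM

Event X ends at 6:41 AM + 446 min = 2:07 PM.
Event X starts at 2:07 PM − 165 min = 11:22 AM.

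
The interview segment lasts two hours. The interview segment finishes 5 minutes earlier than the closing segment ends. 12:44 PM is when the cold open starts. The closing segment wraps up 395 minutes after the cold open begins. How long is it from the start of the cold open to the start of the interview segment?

The closing segment ends at 12:44 PM + 395 min = 7:19 PM.
The interview segment ends at 7:19 PM − 5 min = 7:14 PM.
The interview segment starts at 7:14 PM − 120 min = 5:14 PM.
From 12:44 PM to 5:14 PM is 4 h 30 min.

4 h 30 min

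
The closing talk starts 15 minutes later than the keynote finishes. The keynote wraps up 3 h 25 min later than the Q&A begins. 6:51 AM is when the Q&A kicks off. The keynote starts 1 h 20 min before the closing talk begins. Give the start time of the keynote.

The keynote ends at 6:51 AM + 205 min = 10:16 AM.
The closing talk starts at 10:16 AM + 15 min = 10:31 AM.
The keynote starts at 10:31 AM − 80 min = 9:11 AM.

9:11 AM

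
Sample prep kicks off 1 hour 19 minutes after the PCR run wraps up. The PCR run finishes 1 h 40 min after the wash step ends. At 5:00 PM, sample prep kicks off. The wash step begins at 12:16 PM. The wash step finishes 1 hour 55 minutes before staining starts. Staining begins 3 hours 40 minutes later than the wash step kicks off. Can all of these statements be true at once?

Yes

Staining starts at 12:16 PM + 220 min = 3:56 PM.
The wash step ends at 3:56 PM − 115 min = 2:01 PM.
The PCR run ends at 2:01 PM + 100 min = 3:41 PM.
Sample prep starts at 3:41 PM + 79 min = 5:00 PM.
That matches the stated 5:00 PM, so the schedule is consistent.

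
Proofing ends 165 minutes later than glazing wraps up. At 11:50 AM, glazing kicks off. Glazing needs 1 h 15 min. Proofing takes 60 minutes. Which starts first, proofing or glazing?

glazing

Glazing ends at 11:50 AM + 75 min = 1:05 PM.
Proofing ends at 1:05 PM + 165 min = 3:50 PM.
Proofing starts at 3:50 PM − 60 min = 2:50 PM.
Proofing starts at 2:50 PM and glazing starts at 11:50 AM, so glazing is first.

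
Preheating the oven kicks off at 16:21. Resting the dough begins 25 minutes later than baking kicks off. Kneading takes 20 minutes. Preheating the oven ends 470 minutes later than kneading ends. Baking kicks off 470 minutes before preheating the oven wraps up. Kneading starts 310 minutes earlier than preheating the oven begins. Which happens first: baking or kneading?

Kneading starts at 16:21 − 310 min = 11:11.
Kneading ends at 11:11 + 20 min = 11:31.
Preheating the oven ends at 11:31 + 470 min = 19:21.
Baking starts at 19:21 − 470 min = 11:31.
Baking starts at 11:31 and kneading starts at 11:11, so kneading is first.

kneading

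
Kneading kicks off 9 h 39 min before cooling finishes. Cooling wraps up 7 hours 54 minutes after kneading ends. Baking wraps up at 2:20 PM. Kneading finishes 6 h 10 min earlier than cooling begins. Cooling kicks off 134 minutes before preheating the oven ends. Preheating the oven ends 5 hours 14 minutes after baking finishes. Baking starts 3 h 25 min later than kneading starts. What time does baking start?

12:50 PM

Preheating the oven ends at 2:20 PM + 314 min = 7:34 PM.
Cooling starts at 7:34 PM − 134 min = 5:20 PM.
Kneading ends at 5:20 PM − 370 min = 11:10 AM.
Cooling ends at 11:10 AM + 474 min = 7:04 PM.
Kneading starts at 7:04 PM − 579 min = 9:25 AM.
Baking starts at 9:25 AM + 205 min = 12:50 PM.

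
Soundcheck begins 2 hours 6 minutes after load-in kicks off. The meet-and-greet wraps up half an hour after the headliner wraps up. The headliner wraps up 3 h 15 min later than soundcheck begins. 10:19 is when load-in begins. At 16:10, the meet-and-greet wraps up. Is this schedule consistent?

Yes

Soundcheck starts at 10:19 + 126 min = 12:25.
The headliner ends at 12:25 + 195 min = 15:40.
The meet-and-greet ends at 15:40 + 30 min = 16:10.
That matches the stated 16:10, so the schedule is consistent.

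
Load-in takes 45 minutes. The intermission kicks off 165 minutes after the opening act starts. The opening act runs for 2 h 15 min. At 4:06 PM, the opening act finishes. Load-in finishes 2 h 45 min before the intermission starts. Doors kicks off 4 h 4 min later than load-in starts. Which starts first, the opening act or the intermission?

the opening act

The opening act starts at 4:06 PM − 135 min = 1:51 PM.
The intermission starts at 1:51 PM + 165 min = 4:36 PM.
The opening act starts at 1:51 PM and the intermission starts at 4:36 PM, so the opening act is first.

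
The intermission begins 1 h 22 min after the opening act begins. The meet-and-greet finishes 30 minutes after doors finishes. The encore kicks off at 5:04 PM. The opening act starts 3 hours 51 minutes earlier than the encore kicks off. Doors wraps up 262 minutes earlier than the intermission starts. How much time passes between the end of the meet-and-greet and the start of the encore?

The opening act starts at 5:04 PM − 231 min = 1:13 PM.
The intermission starts at 1:13 PM + 82 min = 2:35 PM.
Doors ends at 2:35 PM − 262 min = 10:13 AM.
The meet-and-greet ends at 10:13 AM + 30 min = 10:43 AM.
From 10:43 AM to 5:04 PM is 6 h 21 min.

6 h 21 min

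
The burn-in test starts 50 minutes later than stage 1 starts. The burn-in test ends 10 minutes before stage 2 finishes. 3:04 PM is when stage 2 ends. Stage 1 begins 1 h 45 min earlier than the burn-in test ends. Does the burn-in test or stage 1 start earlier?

stage 1

The burn-in test ends at 3:04 PM − 10 min = 2:54 PM.
Stage 1 starts at 2:54 PM − 105 min = 1:09 PM.
The burn-in test starts at 1:09 PM + 50 min = 1:59 PM.
The burn-in test starts at 1:59 PM and stage 1 starts at 1:09 PM, so stage 1 is first.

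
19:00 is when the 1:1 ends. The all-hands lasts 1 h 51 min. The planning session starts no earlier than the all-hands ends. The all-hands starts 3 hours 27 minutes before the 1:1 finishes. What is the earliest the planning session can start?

17:24

The all-hands starts at 19:00 − 207 min = 15:33.
The all-hands ends at 15:33 + 111 min = 17:24.
The planning session is bounded by the all-hands, so the earliest it can start is 17:24.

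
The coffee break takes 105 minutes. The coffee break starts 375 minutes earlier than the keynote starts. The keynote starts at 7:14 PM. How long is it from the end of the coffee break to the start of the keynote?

270 minutes

The coffee break starts at 7:14 PM − 375 min = 12:59 PM.
The coffee break ends at 12:59 PM + 105 min = 2:44 PM.
From 2:44 PM to 7:14 PM is 270 minutes.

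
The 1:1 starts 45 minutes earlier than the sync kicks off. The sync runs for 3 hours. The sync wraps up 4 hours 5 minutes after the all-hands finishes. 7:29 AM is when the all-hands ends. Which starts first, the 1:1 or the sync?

the 1:1

The sync ends at 7:29 AM + 245 min = 11:34 AM.
The sync starts at 11:34 AM − 180 min = 8:34 AM.
The 1:1 starts at 8:34 AM − 45 min = 7:49 AM.
The 1:1 starts at 7:49 AM and the sync starts at 8:34 AM, so the 1:1 is first.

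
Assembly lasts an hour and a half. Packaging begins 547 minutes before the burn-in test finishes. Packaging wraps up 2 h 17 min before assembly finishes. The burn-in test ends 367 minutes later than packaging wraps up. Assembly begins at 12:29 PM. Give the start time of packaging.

8:42 AM

Assembly ends at 12:29 PM + 90 min = 1:59 PM.
Packaging ends at 1:59 PM − 137 min = 11:42 AM.
The burn-in test ends at 11:42 AM + 367 min = 5:49 PM.
Packaging starts at 5:49 PM − 547 min = 8:42 AM.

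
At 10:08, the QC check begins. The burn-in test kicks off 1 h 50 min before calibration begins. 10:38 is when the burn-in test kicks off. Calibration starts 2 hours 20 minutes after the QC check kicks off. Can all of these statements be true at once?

Calibration starts at 10:08 + 140 min = 12:28.
The burn-in test starts at 12:28 − 110 min = 10:38.
That matches the stated 10:38, so the schedule is consistent.

Yes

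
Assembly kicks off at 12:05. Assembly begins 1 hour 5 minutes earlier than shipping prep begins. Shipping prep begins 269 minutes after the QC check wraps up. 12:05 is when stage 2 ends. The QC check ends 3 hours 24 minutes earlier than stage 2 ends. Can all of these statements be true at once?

The QC check ends at 12:05 − 204 min = 08:41.
Shipping prep starts at 08:41 + 269 min = 13:10.
Assembly starts at 13:10 − 65 min = 12:05.
That matches the stated 12:05, so the schedule is consistent.

Yes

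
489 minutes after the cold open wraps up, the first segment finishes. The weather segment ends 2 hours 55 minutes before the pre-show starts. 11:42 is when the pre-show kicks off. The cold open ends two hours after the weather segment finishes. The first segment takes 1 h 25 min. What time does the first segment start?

The weather segment ends at 11:42 − 175 min = 08:47.
The cold open ends at 08:47 + 120 min = 10:47.
The first segment ends at 10:47 + 489 min = 18:56.
The first segment starts at 18:56 − 85 min = 17:31.

17:31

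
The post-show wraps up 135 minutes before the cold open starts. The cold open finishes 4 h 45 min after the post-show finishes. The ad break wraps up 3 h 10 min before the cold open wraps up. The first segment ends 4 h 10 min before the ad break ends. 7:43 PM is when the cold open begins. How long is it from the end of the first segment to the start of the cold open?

The post-show ends at 7:43 PM − 135 min = 5:28 PM.
The cold open ends at 5:28 PM + 285 min = 10:13 PM.
The ad break ends at 10:13 PM − 190 min = 7:03 PM.
The first segment ends at 7:03 PM − 250 min = 2:53 PM.
From 2:53 PM to 7:43 PM is 4 h 50 min.

4 h 50 min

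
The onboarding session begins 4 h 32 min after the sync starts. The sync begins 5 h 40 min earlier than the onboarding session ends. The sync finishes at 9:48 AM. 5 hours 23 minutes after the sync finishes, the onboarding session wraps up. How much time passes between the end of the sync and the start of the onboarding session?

4 hours 15 minutes

The onboarding session ends at 9:48 AM + 323 min = 3:11 PM.
The sync starts at 3:11 PM − 340 min = 9:31 AM.
The onboarding session starts at 9:31 AM + 272 min = 2:03 PM.
From 9:48 AM to 2:03 PM is 4 hours 15 minutes.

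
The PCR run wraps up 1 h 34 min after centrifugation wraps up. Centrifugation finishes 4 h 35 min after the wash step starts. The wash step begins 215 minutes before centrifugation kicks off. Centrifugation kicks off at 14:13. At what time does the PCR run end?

16:47

The wash step starts at 14:13 − 215 min = 10:38.
Centrifugation ends at 10:38 + 275 min = 15:13.
The PCR run ends at 15:13 + 94 min = 16:47.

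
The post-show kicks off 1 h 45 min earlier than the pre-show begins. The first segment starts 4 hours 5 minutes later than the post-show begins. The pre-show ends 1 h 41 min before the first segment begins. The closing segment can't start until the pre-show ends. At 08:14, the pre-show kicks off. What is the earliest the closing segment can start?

The post-show starts at 08:14 − 105 min = 06:29.
The first segment starts at 06:29 + 245 min = 10:34.
The pre-show ends at 10:34 − 101 min = 08:53.
The closing segment is bounded by the pre-show, so the earliest it can start is 08:53.

08:53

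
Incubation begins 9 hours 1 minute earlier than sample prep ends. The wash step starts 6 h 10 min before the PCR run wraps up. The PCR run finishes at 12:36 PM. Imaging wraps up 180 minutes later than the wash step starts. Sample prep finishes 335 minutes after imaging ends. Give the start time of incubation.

The wash step starts at 12:36 PM − 370 min = 6:26 AM.
Imaging ends at 6:26 AM + 180 min = 9:26 AM.
Sample prep ends at 9:26 AM + 335 min = 3:01 PM.
Incubation starts at 3:01 PM − 541 min = 6:00 AM.

6:00 AM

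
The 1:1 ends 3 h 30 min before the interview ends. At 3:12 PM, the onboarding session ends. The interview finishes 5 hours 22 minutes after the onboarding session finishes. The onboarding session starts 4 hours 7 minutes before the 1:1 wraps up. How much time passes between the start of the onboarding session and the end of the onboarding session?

The interview ends at 3:12 PM + 322 min = 8:34 PM.
The 1:1 ends at 8:34 PM − 210 min = 5:04 PM.
The onboarding session starts at 5:04 PM − 247 min = 12:57 PM.
From 12:57 PM to 3:12 PM is 135 minutes.

135 minutes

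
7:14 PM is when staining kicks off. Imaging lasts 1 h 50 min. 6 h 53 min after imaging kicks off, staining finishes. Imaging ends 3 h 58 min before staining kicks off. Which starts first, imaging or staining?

Imaging ends at 7:14 PM − 238 min = 3:16 PM.
Imaging starts at 3:16 PM − 110 min = 1:26 PM.
Imaging starts at 1:26 PM and staining starts at 7:14 PM, so imaging is first.

imaging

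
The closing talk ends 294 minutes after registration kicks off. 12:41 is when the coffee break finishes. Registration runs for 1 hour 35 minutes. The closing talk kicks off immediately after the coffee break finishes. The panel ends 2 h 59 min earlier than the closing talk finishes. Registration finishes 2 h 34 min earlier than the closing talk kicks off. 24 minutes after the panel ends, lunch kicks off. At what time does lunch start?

The closing talk starts at 12:41.
Registration ends at 12:41 − 154 min = 10:07.
Registration starts at 10:07 − 95 min = 08:32.
The closing talk ends at 08:32 + 294 min = 13:26.
The panel ends at 13:26 − 179 min = 10:27.
Lunch starts at 10:27 + 24 min = 10:51.

10:51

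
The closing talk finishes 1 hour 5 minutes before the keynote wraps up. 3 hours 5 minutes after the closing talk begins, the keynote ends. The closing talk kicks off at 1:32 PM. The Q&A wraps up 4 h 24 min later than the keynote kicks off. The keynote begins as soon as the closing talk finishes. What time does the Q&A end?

The keynote ends at 1:32 PM + 185 min = 4:37 PM.
The closing talk ends at 4:37 PM − 65 min = 3:32 PM.
So the keynote starts at 3:32 PM.
The Q&A ends at 3:32 PM + 264 min = 7:56 PM.

7:56 PM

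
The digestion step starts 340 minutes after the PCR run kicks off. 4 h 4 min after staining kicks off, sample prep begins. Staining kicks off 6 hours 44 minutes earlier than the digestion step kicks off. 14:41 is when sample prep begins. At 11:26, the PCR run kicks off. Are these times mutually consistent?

No

The digestion step starts at 11:26 + 340 min = 17:06.
Staining starts at 17:06 − 404 min = 10:22.
Sample prep starts at 10:22 + 244 min = 14:26.
But sample prep is also said to start at 14:41 — a 15-minute conflict.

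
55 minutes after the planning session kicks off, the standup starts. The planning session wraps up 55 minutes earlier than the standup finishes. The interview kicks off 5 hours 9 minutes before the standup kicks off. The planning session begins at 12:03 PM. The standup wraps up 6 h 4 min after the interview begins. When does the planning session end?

The standup starts at 12:03 PM + 55 min = 12:58 PM.
The interview starts at 12:58 PM − 309 min = 7:49 AM.
The standup ends at 7:49 AM + 364 min = 1:53 PM.
The planning session ends at 1:53 PM − 55 min = 12:58 PM.

12:58 PM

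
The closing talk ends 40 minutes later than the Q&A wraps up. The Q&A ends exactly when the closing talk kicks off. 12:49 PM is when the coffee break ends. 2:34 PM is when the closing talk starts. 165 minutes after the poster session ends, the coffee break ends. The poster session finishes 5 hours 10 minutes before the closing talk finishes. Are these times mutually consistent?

Yes

The Q&A ends at 2:34 PM.
The closing talk ends at 2:34 PM + 40 min = 3:14 PM.
The poster session ends at 3:14 PM − 310 min = 10:04 AM.
The coffee break ends at 10:04 AM + 165 min = 12:49 PM.
That matches the stated 12:49 PM, so the schedule is consistent.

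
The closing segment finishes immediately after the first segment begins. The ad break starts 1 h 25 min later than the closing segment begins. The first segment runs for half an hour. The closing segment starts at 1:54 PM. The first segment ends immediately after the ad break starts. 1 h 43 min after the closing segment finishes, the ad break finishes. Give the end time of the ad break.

The ad break starts at 1:54 PM + 85 min = 3:19 PM.
So the first segment ends at 3:19 PM.
The first segment starts at 3:19 PM − 30 min = 2:49 PM.
So the closing segment ends at 2:49 PM.
The ad break ends at 2:49 PM + 103 min = 4:32 PM.

4:32 PM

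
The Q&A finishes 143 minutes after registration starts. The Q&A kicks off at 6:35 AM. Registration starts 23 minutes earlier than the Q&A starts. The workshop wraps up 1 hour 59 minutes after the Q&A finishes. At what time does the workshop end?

10:34 AM

Registration starts at 6:35 AM − 23 min = 6:12 AM.
The Q&A ends at 6:12 AM + 143 min = 8:35 AM.
The workshop ends at 8:35 AM + 119 min = 10:34 AM.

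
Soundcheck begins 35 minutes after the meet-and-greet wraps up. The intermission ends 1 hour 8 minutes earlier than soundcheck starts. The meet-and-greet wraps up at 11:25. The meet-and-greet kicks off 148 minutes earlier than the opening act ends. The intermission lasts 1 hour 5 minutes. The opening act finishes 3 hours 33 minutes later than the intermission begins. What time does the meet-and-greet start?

10:52

Soundcheck starts at 11:25 + 35 min = 12:00.
The intermission ends at 12:00 − 68 min = 10:52.
The intermission starts at 10:52 − 65 min = 09:47.
The opening act ends at 09:47 + 213 min = 13:20.
The meet-and-greet starts at 13:20 − 148 min = 10:52.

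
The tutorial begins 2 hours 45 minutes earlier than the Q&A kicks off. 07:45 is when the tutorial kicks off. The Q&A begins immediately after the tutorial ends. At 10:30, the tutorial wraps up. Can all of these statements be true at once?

Yes

The Q&A starts at 10:30.
The tutorial starts at 10:30 − 165 min = 07:45.
That matches the stated 07:45, so the schedule is consistent.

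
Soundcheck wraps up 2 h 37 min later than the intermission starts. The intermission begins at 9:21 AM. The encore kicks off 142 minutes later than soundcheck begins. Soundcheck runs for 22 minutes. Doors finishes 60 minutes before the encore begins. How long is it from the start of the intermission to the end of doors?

3 hours 37 minutes

Soundcheck ends at 9:21 AM + 157 min = 11:58 AM.
Soundcheck starts at 11:58 AM − 22 min = 11:36 AM.
The encore starts at 11:36 AM + 142 min = 1:58 PM.
Doors ends at 1:58 PM − 60 min = 12:58 PM.
From 9:21 AM to 12:58 PM is 3 hours 37 minutes.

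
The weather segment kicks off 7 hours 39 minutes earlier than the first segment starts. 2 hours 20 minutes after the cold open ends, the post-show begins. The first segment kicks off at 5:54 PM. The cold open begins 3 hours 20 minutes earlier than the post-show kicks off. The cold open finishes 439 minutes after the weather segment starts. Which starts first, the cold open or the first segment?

The weather segment starts at 5:54 PM − 459 min = 10:15 AM.
The cold open ends at 10:15 AM + 439 min = 5:34 PM.
The post-show starts at 5:34 PM + 140 min = 7:54 PM.
The cold open starts at 7:54 PM − 200 min = 4:34 PM.
The cold open starts at 4:34 PM and the first segment starts at 5:54 PM, so the cold open is first.

the cold open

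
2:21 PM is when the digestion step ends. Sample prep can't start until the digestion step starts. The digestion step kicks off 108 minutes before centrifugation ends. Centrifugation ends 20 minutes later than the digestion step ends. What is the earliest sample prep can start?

Centrifugation ends at 2:21 PM + 20 min = 2:41 PM.
The digestion step starts at 2:41 PM − 108 min = 12:53 PM.
Sample prep is bounded by the digestion step, so the earliest it can start is 12:53 PM.

12:53 PM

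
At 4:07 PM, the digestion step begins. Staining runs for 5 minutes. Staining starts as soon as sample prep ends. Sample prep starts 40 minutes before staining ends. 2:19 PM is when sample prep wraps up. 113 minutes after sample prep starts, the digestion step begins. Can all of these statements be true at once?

Staining starts at 2:19 PM.
Staining ends at 2:19 PM + 5 min = 2:24 PM.
Sample prep starts at 2:24 PM − 40 min = 1:44 PM.
The digestion step starts at 1:44 PM + 113 min = 3:37 PM.
But the digestion step is also said to start at 4:07 PM — a 30-minute conflict.

No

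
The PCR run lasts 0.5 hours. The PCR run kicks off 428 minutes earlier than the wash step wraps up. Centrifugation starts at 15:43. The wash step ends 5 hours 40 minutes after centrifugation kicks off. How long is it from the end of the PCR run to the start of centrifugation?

The wash step ends at 15:43 + 340 min = 21:23.
The PCR run starts at 21:23 − 428 min = 14:15.
The PCR run ends at 14:15 + 30 min = 14:45.
From 14:45 to 15:43 is 58 minutes.

58 minutes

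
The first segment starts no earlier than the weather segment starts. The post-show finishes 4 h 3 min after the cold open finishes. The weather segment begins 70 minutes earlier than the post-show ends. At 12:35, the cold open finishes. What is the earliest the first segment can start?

The post-show ends at 12:35 + 243 min = 16:38.
The weather segment starts at 16:38 − 70 min = 15:28.
The first segment is bounded by the weather segment, so the earliest it can start is 15:28.

15:28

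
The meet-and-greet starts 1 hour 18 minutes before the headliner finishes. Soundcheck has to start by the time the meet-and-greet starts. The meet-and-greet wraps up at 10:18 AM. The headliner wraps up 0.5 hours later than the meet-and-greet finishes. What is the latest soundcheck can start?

9:30 AM

The headliner ends at 10:18 AM + 30 min = 10:48 AM.
The meet-and-greet starts at 10:48 AM − 78 min = 9:30 AM.
Soundcheck is bounded by the meet-and-greet, so the latest it can start is 9:30 AM.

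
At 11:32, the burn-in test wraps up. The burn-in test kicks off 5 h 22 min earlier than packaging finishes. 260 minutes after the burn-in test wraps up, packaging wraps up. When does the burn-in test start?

Packaging ends at 11:32 + 260 min = 15:52.
The burn-in test starts at 15:52 − 322 min = 10:30.

10:30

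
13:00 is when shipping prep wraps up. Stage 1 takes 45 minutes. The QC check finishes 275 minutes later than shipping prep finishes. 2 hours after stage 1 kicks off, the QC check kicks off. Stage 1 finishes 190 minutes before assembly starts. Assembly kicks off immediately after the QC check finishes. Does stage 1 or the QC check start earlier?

The QC check ends at 13:00 + 275 min = 17:35.
So assembly starts at 17:35.
Stage 1 ends at 17:35 − 190 min = 14:25.
Stage 1 starts at 14:25 − 45 min = 13:40.
The QC check starts at 13:40 + 120 min = 15:40.
Stage 1 starts at 13:40 and the QC check starts at 15:40, so stage 1 is first.

stage 1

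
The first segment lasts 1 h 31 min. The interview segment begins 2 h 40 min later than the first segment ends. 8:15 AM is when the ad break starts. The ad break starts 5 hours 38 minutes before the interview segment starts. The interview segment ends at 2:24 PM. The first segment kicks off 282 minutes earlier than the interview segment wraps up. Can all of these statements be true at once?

Yes

The first segment starts at 2:24 PM − 282 min = 9:42 AM.
The first segment ends at 9:42 AM + 91 min = 11:13 AM.
The interview segment starts at 11:13 AM + 160 min = 1:53 PM.
The ad break starts at 1:53 PM − 338 min = 8:15 AM.
That matches the stated 8:15 AM, so the schedule is consistent.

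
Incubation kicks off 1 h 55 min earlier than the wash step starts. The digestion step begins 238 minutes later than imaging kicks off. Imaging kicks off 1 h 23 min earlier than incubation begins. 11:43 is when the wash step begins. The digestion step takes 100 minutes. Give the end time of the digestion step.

Incubation starts at 11:43 − 115 min = 09:48.
Imaging starts at 09:48 − 83 min = 08:25.
The digestion step starts at 08:25 + 238 min = 12:23.
The digestion step ends at 12:23 + 100 min = 14:03.

14:03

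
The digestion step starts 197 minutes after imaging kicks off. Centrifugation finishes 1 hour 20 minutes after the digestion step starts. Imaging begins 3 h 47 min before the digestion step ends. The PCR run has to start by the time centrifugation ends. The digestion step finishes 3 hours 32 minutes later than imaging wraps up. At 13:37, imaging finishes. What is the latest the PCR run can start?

17:59

The digestion step ends at 13:37 + 212 min = 17:09.
Imaging starts at 17:09 − 227 min = 13:22.
The digestion step starts at 13:22 + 197 min = 16:39.
Centrifugation ends at 16:39 + 80 min = 17:59.
The PCR run is bounded by centrifugation, so the latest it can start is 17:59.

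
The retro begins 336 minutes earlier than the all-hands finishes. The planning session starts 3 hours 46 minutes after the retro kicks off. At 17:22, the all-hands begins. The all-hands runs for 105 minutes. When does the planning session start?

17:17

The all-hands ends at 17:22 + 105 min = 19:07.
The retro starts at 19:07 − 336 min = 13:31.
The planning session starts at 13:31 + 226 min = 17:17.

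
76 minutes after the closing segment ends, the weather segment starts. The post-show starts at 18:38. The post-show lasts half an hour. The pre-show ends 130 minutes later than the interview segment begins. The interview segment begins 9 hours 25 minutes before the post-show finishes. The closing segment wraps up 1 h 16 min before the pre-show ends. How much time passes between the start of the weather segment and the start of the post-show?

6 hours 45 minutes

The post-show ends at 18:38 + 30 min = 19:08.
The interview segment starts at 19:08 − 565 min = 09:43.
The pre-show ends at 09:43 + 130 min = 11:53.
The closing segment ends at 11:53 − 76 min = 10:37.
The weather segment starts at 10:37 + 76 min = 11:53.
From 11:53 to 18:38 is 6 hours 45 minutes.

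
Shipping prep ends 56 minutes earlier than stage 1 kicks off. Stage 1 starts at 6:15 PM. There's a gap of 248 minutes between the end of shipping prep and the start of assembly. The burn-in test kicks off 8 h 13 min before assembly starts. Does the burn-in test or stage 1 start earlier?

the burn-in test

Shipping prep ends at 6:15 PM − 56 min = 5:19 PM.
Assembly starts at 5:19 PM + 248 min = 9:27 PM.
The burn-in test starts at 9:27 PM − 493 min = 1:14 PM.
The burn-in test starts at 1:14 PM and stage 1 starts at 6:15 PM, so the burn-in test is first.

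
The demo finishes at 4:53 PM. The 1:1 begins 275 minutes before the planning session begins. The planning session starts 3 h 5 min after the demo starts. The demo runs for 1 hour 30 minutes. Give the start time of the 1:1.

The demo starts at 4:53 PM − 90 min = 3:23 PM.
The planning session starts at 3:23 PM + 185 min = 6:28 PM.
The 1:1 starts at 6:28 PM − 275 min = 1:53 PM.

1:53 PM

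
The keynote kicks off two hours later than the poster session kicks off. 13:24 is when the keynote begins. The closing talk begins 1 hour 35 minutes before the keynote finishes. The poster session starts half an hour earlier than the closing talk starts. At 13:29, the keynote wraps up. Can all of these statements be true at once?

Yes

The closing talk starts at 13:29 − 95 min = 11:54.
The poster session starts at 11:54 − 30 min = 11:24.
The keynote starts at 11:24 + 120 min = 13:24.
That matches the stated 13:24, so the schedule is consistent.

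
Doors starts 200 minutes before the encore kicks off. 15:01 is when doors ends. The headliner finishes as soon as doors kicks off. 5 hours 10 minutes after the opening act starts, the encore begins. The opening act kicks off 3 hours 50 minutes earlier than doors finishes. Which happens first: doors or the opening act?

The opening act starts at 15:01 − 230 min = 11:11.
The encore starts at 11:11 + 310 min = 16:21.
Doors starts at 16:21 − 200 min = 13:01.
Doors starts at 13:01 and the opening act starts at 11:11, so the opening act is first.

the opening act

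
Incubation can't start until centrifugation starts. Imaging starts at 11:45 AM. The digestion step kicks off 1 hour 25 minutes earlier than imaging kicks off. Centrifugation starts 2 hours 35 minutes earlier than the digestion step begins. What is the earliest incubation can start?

7:45 AM

The digestion step starts at 11:45 AM − 85 min = 10:20 AM.
Centrifugation starts at 10:20 AM − 155 min = 7:45 AM.
Incubation is bounded by centrifugation, so the earliest it can start is 7:45 AM.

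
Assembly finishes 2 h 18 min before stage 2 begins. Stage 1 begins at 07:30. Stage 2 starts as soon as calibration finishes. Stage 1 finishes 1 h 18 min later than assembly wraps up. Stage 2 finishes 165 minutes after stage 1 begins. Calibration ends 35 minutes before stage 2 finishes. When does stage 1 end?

08:40

Stage 2 ends at 07:30 + 165 min = 10:15.
Calibration ends at 10:15 − 35 min = 09:40.
So stage 2 starts at 09:40.
Assembly ends at 09:40 − 138 min = 07:22.
Stage 1 ends at 07:22 + 78 min = 08:40.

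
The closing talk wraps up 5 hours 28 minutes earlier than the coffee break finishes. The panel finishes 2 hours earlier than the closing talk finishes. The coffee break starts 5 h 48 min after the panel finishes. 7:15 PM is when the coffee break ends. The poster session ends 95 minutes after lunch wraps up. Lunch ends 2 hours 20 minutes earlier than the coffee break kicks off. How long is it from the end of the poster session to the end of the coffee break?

The closing talk ends at 7:15 PM − 328 min = 1:47 PM.
The panel ends at 1:47 PM − 120 min = 11:47 AM.
The coffee break starts at 11:47 AM + 348 min = 5:35 PM.
Lunch ends at 5:35 PM − 140 min = 3:15 PM.
The poster session ends at 3:15 PM + 95 min = 4:50 PM.
From 4:50 PM to 7:15 PM is 2 h 25 min.

2 h 25 min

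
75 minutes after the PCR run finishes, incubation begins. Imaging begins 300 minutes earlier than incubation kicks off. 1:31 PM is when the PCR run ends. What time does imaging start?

9:46 AM

Incubation starts at 1:31 PM + 75 min = 2:46 PM.
Imaging starts at 2:46 PM − 300 min = 9:46 AM.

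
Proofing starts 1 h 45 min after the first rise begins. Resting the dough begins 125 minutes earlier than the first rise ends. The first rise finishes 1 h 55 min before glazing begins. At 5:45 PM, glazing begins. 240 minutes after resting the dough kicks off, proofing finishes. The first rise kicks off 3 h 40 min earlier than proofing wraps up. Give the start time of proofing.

3:50 PM

The first rise ends at 5:45 PM − 115 min = 3:50 PM.
Resting the dough starts at 3:50 PM − 125 min = 1:45 PM.
Proofing ends at 1:45 PM + 240 min = 5:45 PM.
The first rise starts at 5:45 PM − 220 min = 2:05 PM.
Proofing starts at 2:05 PM + 105 min = 3:50 PM.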